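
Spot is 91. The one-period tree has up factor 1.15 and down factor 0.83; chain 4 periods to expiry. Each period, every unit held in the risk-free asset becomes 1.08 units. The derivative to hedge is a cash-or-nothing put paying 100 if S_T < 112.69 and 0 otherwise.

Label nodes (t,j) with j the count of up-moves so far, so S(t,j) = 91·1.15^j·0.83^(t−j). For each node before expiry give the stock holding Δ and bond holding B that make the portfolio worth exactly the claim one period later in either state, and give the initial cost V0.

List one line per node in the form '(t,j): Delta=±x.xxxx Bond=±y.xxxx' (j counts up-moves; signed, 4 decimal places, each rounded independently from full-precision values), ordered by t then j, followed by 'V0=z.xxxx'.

No-arbitrage ⇒ martingale measure with p* = (R−d)/(u−d) = 0.7813.
Payoff layer (t=4): V(4,0)=100.0000, V(4,1)=100.0000, V(4,2)=100.0000, V(4,3)=0.0000, V(4,4)=0.0000
  t=3,j=0: stock 52.0326 → up 59.8375 (V=100.0000), down 43.1871 (V=100.0000). Price 92.5926; hedge Δ=0.0000, bond B=92.5926.
  t=3,j=1: stock 72.0934 → up 82.9074 (V=100.0000), down 59.8375 (V=100.0000). Price 92.5926; hedge Δ=0.0000, bond B=92.5926.
  t=3,j=2: stock 99.8884 → up 114.8717 (V=0.0000), down 82.9074 (V=100.0000). Price 20.2546; hedge Δ=-3.1285, bond B=332.7546.
  t=3,j=3: stock 138.3996 → up 159.1596 (V=0.0000), down 114.8717 (V=0.0000). Price 0.0000; hedge Δ=0.0000, bond B=0.0000.
  t=2,j=0: stock 62.6899 → up 72.0934 (V=92.5926), down 52.0326 (V=92.5926). Price 85.7339; hedge Δ=0.0000, bond B=85.7339.
  t=2,j=1: stock 86.8595 → up 99.8884 (V=20.2546), down 72.0934 (V=92.5926). Price 33.4061; hedge Δ=-2.6025, bond B=259.4622.
  t=2,j=2: stock 120.3475 → up 138.3996 (V=0.0000), down 99.8884 (V=20.2546). Price 4.1025; hedge Δ=-0.5259, bond B=67.3982.
  t=1,j=0: stock 75.5300 → up 86.8595 (V=33.4061), down 62.6899 (V=85.7339). Price 41.5304; hedge Δ=-2.1650, bond B=205.0548.
  t=1,j=1: stock 104.6500 → up 120.3475 (V=4.1025), down 86.8595 (V=33.4061). Price 9.7339; hedge Δ=-0.8750, bond B=101.3076.
  t=0,j=0: stock 91.0000 → up 104.6500 (V=9.7339), down 75.5300 (V=41.5304). Price 15.4532; hedge Δ=-1.0919, bond B=114.8169.
Root portfolio cost Δ·91+B reproduces V0=15.4532.

(0,0): Delta=-1.0919 Bond=114.8169
(1,0): Delta=-2.1650 Bond=205.0548
(1,1): Delta=-0.8750 Bond=101.3076
(2,0): Delta=0.0000 Bond=85.7339
(2,1): Delta=-2.6025 Bond=259.4622
(2,2): Delta=-0.5259 Bond=67.3982
(3,0): Delta=0.0000 Bond=92.5926
(3,1): Delta=0.0000 Bond=92.5926
(3,2): Delta=-3.1285 Bond=332.7546
(3,3): Delta=0.0000 Bond=0.0000
V0=15.4532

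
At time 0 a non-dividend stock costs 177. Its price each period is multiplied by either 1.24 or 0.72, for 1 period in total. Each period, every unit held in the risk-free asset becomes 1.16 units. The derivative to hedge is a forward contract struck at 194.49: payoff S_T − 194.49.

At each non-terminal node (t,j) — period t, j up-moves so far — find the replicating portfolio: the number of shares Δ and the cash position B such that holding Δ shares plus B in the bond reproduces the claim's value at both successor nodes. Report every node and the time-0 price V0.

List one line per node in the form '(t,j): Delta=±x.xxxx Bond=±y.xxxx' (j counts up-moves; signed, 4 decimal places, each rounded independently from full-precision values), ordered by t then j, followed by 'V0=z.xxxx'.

(0,0): Delta=1.0000 Bond=-167.6638
V0=9.3362

No-arbitrage ⇒ martingale measure with p* = (R−d)/(u−d) = 0.8462.
Payoff layer (t=1): V(1,0)=-67.0500, V(1,1)=24.9900
  t=0,j=0: stock 177.0000 → up 219.4800 (V=24.9900), down 127.4400 (V=-67.0500). Price 9.3362; hedge Δ=1.0000, bond B=-167.6638.
Root portfolio cost Δ·177+B reproduces V0=9.3362.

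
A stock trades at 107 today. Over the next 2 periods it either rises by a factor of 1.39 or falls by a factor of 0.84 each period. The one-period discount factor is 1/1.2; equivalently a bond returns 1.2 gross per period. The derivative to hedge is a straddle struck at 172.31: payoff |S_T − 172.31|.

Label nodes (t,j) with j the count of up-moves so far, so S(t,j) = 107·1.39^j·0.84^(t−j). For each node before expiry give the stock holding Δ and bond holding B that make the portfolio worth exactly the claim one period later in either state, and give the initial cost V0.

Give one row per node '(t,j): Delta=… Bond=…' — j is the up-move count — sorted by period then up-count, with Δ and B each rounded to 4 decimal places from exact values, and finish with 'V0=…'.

(0,0): Delta=-0.3619 Bond=71.8634
(1,0): Delta=-1.0000 Bond=143.5917
(1,1): Delta=-0.1583 Bond=55.9652
V0=33.1438

The replicating-portfolio and risk-neutral prices coincide; use p* = (1.2−0.84)/(1.39−0.84) = 0.6545 for the latter.
At expiry t=2: V(2,0)=96.8108, V(2,1)=47.3768, V(2,2)=34.4247
  t=1,j=0: stock 89.8800 → up 124.9332 (V=47.3768), down 75.4992 (V=96.8108). Price 53.7117; hedge Δ=-1.0000, bond B=143.5917.
  t=1,j=1: stock 148.7300 → up 206.7347 (V=34.4247), down 124.9332 (V=47.3768). Price 32.4159; hedge Δ=-0.1583, bond B=55.9652.
  t=0,j=0: stock 107.0000 → up 148.7300 (V=32.4159), down 89.8800 (V=53.7117). Price 33.1438; hedge Δ=-0.3619, bond B=71.8634.
Self-financing check: at every node Δ·S+B equals the discounted successor values.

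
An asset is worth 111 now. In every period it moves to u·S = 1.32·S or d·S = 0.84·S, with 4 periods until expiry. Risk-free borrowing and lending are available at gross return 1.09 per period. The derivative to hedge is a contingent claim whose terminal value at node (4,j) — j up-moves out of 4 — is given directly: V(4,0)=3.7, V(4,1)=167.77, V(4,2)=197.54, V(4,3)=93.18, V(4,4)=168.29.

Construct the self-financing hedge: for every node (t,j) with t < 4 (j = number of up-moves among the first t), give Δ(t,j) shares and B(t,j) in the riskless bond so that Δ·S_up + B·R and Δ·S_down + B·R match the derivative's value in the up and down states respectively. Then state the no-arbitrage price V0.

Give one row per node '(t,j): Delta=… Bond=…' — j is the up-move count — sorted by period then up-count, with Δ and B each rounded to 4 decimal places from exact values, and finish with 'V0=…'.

No-arbitrage ⇒ martingale measure with p* = (R−d)/(u−d) = 0.5208.
Terminal values V(4,·): V(4,0)=3.7000, V(4,1)=167.7700, V(4,2)=197.5400, V(4,3)=93.1800, V(4,4)=168.2900
(3,0): S=65.7901. Δ = (V_up−V_dn)/(S_up−S_dn) = (167.7700−3.7000)/(86.8430−55.2637) = 5.1955. V = [p*·167.7700 + (1−p*)·3.7000]/1.09 = 81.7919. B = V − Δ·S = -260.0206.
(3,1): S=103.3845. Δ = (V_up−V_dn)/(S_up−S_dn) = (197.5400−167.7700)/(136.4676−86.8430) = 0.5999. V = [p*·197.5400 + (1−p*)·167.7700]/1.09 = 168.1424. B = V − Δ·S = 106.1216.
(3,2): S=162.4614. Δ = (V_up−V_dn)/(S_up−S_dn) = (93.1800−197.5400)/(214.4490−136.4676) = -1.3383. V = [p*·93.1800 + (1−p*)·197.5400]/1.09 = 131.3631. B = V − Δ·S = 348.7798.
(3,3): S=255.2964. Δ = (V_up−V_dn)/(S_up−S_dn) = (168.2900−93.1800)/(336.9913−214.4490) = 0.6129. V = [p*·168.2900 + (1−p*)·93.1800]/1.09 = 121.3760. B = V − Δ·S = -35.1032.
(2,0): S=78.3216. Δ = (V_up−V_dn)/(S_up−S_dn) = (168.1424−81.7919)/(103.3845−65.7901) = 2.2969. V = [p*·168.1424 + (1−p*)·81.7919]/1.09 = 116.2992. B = V − Δ·S = -63.5978.
(2,1): S=123.0768. Δ = (V_up−V_dn)/(S_up−S_dn) = (131.3631−168.1424)/(162.4614−103.3845) = -0.6226. V = [p*·131.3631 + (1−p*)·168.1424]/1.09 = 136.6849. B = V − Δ·S = 213.3083.
(2,2): S=193.4064. Δ = (V_up−V_dn)/(S_up−S_dn) = (121.3760−131.3631)/(255.2964−162.4614) = -0.1076. V = [p*·121.3760 + (1−p*)·131.3631]/1.09 = 115.7445. B = V − Δ·S = 136.5511.
(1,0): S=93.2400. Δ = (V_up−V_dn)/(S_up−S_dn) = (136.6849−116.2992)/(123.0768−78.3216) = 0.4555. V = [p*·136.6849 + (1−p*)·116.2992]/1.09 = 116.4374. B = V − Δ·S = 73.9671.
(1,1): S=146.5200. Δ = (V_up−V_dn)/(S_up−S_dn) = (115.7445−136.6849)/(193.4064−123.0768) = -0.2977. V = [p*·115.7445 + (1−p*)·136.6849]/1.09 = 115.3931. B = V − Δ·S = 159.0189.
(0,0): S=111.0000. Δ = (V_up−V_dn)/(S_up−S_dn) = (115.3931−116.4374)/(146.5200−93.2400) = -0.0196. V = [p*·115.3931 + (1−p*)·116.4374]/1.09 = 106.3243. B = V − Δ·S = 108.4999.
Self-financing check: at every node Δ·S+B equals the discounted successor values.

(0,0): Delta=-0.0196 Bond=108.4999
(1,0): Delta=0.4555 Bond=73.9671
(1,1): Delta=-0.2977 Bond=159.0189
(2,0): Delta=2.2969 Bond=-63.5978
(2,1): Delta=-0.6226 Bond=213.3083
(2,2): Delta=-0.1076 Bond=136.5511
(3,0): Delta=5.1955 Bond=-260.0206
(3,1): Delta=0.5999 Bond=106.1216
(3,2): Delta=-1.3383 Bond=348.7798
(3,3): Delta=0.6129 Bond=-35.1032
V0=106.3243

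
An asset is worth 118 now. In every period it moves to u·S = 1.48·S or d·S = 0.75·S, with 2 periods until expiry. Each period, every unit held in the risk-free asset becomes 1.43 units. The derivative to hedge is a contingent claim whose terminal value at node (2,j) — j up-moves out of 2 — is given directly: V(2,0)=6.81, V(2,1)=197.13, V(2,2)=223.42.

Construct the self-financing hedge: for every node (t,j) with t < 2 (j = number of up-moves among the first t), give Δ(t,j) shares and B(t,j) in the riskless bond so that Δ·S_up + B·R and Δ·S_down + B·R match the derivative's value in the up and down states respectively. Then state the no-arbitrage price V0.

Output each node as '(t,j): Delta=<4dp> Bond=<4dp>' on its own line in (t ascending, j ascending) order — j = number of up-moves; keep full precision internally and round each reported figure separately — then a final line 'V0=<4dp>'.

(0,0): Delta=0.3046 Bond=71.1729
(1,0): Delta=2.9459 Bond=-131.9750
(1,1): Delta=0.2062 Bond=118.9648
V0=107.1197

The replicating-portfolio and risk-neutral prices coincide; use p* = (1.43−0.75)/(1.48−0.75) = 0.9315 for the latter.
Terminal values V(2,·): V(2,0)=6.8100, V(2,1)=197.1300, V(2,2)=223.4200
  t=1,j=0: stock 88.5000 → up 130.9800 (V=197.1300), down 66.3750 (V=6.8100). Price 128.7373; hedge Δ=2.9459, bond B=-131.9750.
  t=1,j=1: stock 174.6400 → up 258.4672 (V=223.4200), down 130.9800 (V=197.1300). Price 154.9785; hedge Δ=0.2062, bond B=118.9648.
  t=0,j=0: stock 118.0000 → up 174.6400 (V=154.9785), down 88.5000 (V=128.7373). Price 107.1197; hedge Δ=0.3046, bond B=71.1729.
Self-financing check: at every node Δ·S+B equals the discounted successor values.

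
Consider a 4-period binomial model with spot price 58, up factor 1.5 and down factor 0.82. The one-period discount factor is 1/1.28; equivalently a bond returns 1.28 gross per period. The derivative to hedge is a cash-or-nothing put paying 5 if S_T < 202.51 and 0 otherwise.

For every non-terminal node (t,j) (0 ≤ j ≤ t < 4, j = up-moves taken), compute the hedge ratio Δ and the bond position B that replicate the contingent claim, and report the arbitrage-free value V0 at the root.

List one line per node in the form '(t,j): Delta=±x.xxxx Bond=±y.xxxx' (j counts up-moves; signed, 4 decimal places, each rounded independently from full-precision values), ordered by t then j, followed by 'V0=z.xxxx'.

(0,0): Delta=-0.0187 Bond=2.5580
(1,0): Delta=0.0000 Bond=2.3842
(1,1): Delta=-0.0236 Bond=3.6998
(2,0): Delta=0.0000 Bond=3.0518
(2,1): Delta=0.0000 Bond=3.0518
(2,2): Delta=-0.0298 Bond=5.5412
(3,0): Delta=0.0000 Bond=3.9062
(3,1): Delta=0.0000 Bond=3.9062
(3,2): Delta=0.0000 Bond=3.9062
(3,3): Delta=-0.0376 Bond=8.6167
V0=1.4726

The replicating-portfolio and risk-neutral prices coincide; use p* = (1.28−0.82)/(1.5−0.82) = 0.6765 for the latter.
Terminal values V(4,·): V(4,0)=5.0000, V(4,1)=5.0000, V(4,2)=5.0000, V(4,3)=5.0000, V(4,4)=0.0000
(3,0): S=31.9793. Δ = (V_up−V_dn)/(S_up−S_dn) = (5.0000−5.0000)/(47.9690−26.2231) = 0.0000. V = [p*·5.0000 + (1−p*)·5.0000]/1.28 = 3.9062. B = V − Δ·S = 3.9062.
(3,1): S=58.4988. Δ = (V_up−V_dn)/(S_up−S_dn) = (5.0000−5.0000)/(87.7482−47.9690) = 0.0000. V = [p*·5.0000 + (1−p*)·5.0000]/1.28 = 3.9062. B = V − Δ·S = 3.9062.
(3,2): S=107.0100. Δ = (V_up−V_dn)/(S_up−S_dn) = (5.0000−5.0000)/(160.5150−87.7482) = 0.0000. V = [p*·5.0000 + (1−p*)·5.0000]/1.28 = 3.9062. B = V − Δ·S = 3.9062.
(3,3): S=195.7500. Δ = (V_up−V_dn)/(S_up−S_dn) = (0.0000−5.0000)/(293.6250−160.5150) = -0.0376. V = [p*·0.0000 + (1−p*)·5.0000]/1.28 = 1.2638. B = V − Δ·S = 8.6167.
(2,0): S=38.9992. Δ = (V_up−V_dn)/(S_up−S_dn) = (3.9062−3.9062)/(58.4988−31.9793) = 0.0000. V = [p*·3.9062 + (1−p*)·3.9062]/1.28 = 3.0518. B = V − Δ·S = 3.0518.
(2,1): S=71.3400. Δ = (V_up−V_dn)/(S_up−S_dn) = (3.9062−3.9062)/(107.0100−58.4988) = 0.0000. V = [p*·3.9062 + (1−p*)·3.9062]/1.28 = 3.0518. B = V − Δ·S = 3.0518.
(2,2): S=130.5000. Δ = (V_up−V_dn)/(S_up−S_dn) = (1.2638−3.9062)/(195.7500−107.0100) = -0.0298. V = [p*·1.2638 + (1−p*)·3.9062]/1.28 = 1.6552. B = V − Δ·S = 5.5412.
(1,0): S=47.5600. Δ = (V_up−V_dn)/(S_up−S_dn) = (3.0518−3.0518)/(71.3400−38.9992) = 0.0000. V = [p*·3.0518 + (1−p*)·3.0518]/1.28 = 2.3842. B = V − Δ·S = 2.3842.
(1,1): S=87.0000. Δ = (V_up−V_dn)/(S_up−S_dn) = (1.6552−3.0518)/(130.5000−71.3400) = -0.0236. V = [p*·1.6552 + (1−p*)·3.0518]/1.28 = 1.6461. B = V − Δ·S = 3.6998.
(0,0): S=58.0000. Δ = (V_up−V_dn)/(S_up−S_dn) = (1.6461−2.3842)/(87.0000−47.5600) = -0.0187. V = [p*·1.6461 + (1−p*)·2.3842]/1.28 = 1.4726. B = V − Δ·S = 2.5580.
Root portfolio cost Δ·58+B reproduces V0=1.4726.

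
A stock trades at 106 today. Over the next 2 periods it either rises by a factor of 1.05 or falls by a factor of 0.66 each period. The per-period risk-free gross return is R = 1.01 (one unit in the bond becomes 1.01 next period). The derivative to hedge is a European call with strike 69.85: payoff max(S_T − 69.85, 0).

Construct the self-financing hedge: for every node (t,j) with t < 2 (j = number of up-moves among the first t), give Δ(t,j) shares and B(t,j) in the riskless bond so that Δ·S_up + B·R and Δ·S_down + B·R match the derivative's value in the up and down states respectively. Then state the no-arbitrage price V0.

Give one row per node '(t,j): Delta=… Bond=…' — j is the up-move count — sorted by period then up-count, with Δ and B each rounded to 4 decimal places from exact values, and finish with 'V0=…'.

(0,0): Delta=0.9418 Bond=-62.0646
(1,0): Delta=0.1322 Bond=-6.0454
(1,1): Delta=1.0000 Bond=-69.1584
V0=37.7705

Since d<R<u, set p* = (R−d)/(u−d) = 0.8974; price each node as the discounted p*-expectation of its children.
Payoff layer (t=2): V(2,0)=0.0000, V(2,1)=3.6080, V(2,2)=47.0150
Node (1,0) S=69.9600: V=(p*·3.6080+(1−p*)·0.0000)/1.01=3.2059; Δ=(3.6080−0.0000)/(73.4580−46.1736)=0.1322; B=V−Δ·S=-6.0454
Node (1,1) S=111.3000: V=(p*·47.0150+(1−p*)·3.6080)/1.01=42.1416; Δ=(47.0150−3.6080)/(116.8650−73.4580)=1.0000; B=V−Δ·S=-69.1584
Node (0,0) S=106.0000: V=(p*·42.1416+(1−p*)·3.2059)/1.01=37.7705; Δ=(42.1416−3.2059)/(111.3000−69.9600)=0.9418; B=V−Δ·S=-62.0646
The time-0 hedge costs 37.7705, which is the no-arbitrage price.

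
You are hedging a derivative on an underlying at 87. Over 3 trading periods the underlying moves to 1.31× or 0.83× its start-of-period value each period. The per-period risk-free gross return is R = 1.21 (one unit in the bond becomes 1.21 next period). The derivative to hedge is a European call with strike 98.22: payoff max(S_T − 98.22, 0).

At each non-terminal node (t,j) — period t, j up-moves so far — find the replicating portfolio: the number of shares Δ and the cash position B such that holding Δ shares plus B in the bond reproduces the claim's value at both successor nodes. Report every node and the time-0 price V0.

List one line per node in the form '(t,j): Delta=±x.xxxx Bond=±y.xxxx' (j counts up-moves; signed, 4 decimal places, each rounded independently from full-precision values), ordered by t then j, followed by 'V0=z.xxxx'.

Under the risk-neutral measure, an up-move has probability p* = (R−d)/(u−d) = 0.7917 and values discount at R = 1.21.
At expiry t=3: V(3,0)=0.0000, V(3,1)=0.0000, V(3,2)=25.6996, V(3,3)=97.3639
(2,0): S=59.9343. Δ = (V_up−V_dn)/(S_up−S_dn) = (0.0000−0.0000)/(78.5139−49.7455) = 0.0000. V = [p*·0.0000 + (1−p*)·0.0000]/1.21 = 0.0000. B = V − Δ·S = 0.0000.
(2,1): S=94.5951. Δ = (V_up−V_dn)/(S_up−S_dn) = (25.6996−0.0000)/(123.9196−78.5139) = 0.5660. V = [p*·25.6996 + (1−p*)·0.0000]/1.21 = 16.8145. B = V − Δ·S = -36.7263.
(2,2): S=149.3007. Δ = (V_up−V_dn)/(S_up−S_dn) = (97.3639−25.6996)/(195.5839−123.9196) = 1.0000. V = [p*·97.3639 + (1−p*)·25.6996]/1.21 = 68.1271. B = V − Δ·S = -81.1736.
(1,0): S=72.2100. Δ = (V_up−V_dn)/(S_up−S_dn) = (16.8145−0.0000)/(94.5951−59.9343) = 0.4851. V = [p*·16.8145 + (1−p*)·0.0000]/1.21 = 11.0012. B = V − Δ·S = -24.0289.
(1,1): S=113.9700. Δ = (V_up−V_dn)/(S_up−S_dn) = (68.1271−16.8145)/(149.3007−94.5951) = 0.9380. V = [p*·68.1271 + (1−p*)·16.8145]/1.21 = 47.4686. B = V − Δ·S = -59.4328.
(0,0): S=87.0000. Δ = (V_up−V_dn)/(S_up−S_dn) = (47.4686−11.0012)/(113.9700−72.2100) = 0.8733. V = [p*·47.4686 + (1−p*)·11.0012]/1.21 = 32.9514. B = V − Δ·S = -43.0223.
Root portfolio cost Δ·87+B reproduces V0=32.9514.

(0,0): Delta=0.8733 Bond=-43.0223
(1,0): Delta=0.4851 Bond=-24.0289
(1,1): Delta=0.9380 Bond=-59.4328
(2,0): Delta=0.0000 Bond=0.0000
(2,1): Delta=0.5660 Bond=-36.7263
(2,2): Delta=1.0000 Bond=-81.1736
V0=32.9514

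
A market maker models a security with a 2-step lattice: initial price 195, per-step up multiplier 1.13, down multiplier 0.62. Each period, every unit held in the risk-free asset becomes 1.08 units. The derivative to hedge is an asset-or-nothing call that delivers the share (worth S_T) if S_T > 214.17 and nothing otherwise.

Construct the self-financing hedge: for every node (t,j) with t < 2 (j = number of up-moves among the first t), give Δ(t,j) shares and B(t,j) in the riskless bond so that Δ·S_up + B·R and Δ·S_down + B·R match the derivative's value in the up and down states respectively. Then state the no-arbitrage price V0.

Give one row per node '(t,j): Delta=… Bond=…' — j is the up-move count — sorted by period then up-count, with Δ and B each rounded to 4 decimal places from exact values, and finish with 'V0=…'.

Under the risk-neutral measure, an up-move has probability p* = (R−d)/(u−d) = 0.9020 and values discount at R = 1.08.
Terminal payoffs: V(2,0)=0.0000, V(2,1)=0.0000, V(2,2)=248.9955
Node (1,0) S=120.9000: V=(p*·0.0000+(1−p*)·0.0000)/1.08=0.0000; Δ=(0.0000−0.0000)/(136.6170−74.9580)=0.0000; B=V−Δ·S=0.0000
Node (1,1) S=220.3500: V=(p*·248.9955+(1−p*)·0.0000)/1.08=207.9483; Δ=(248.9955−0.0000)/(248.9955−136.6170)=2.2157; B=V−Δ·S=-280.2782
Node (0,0) S=195.0000: V=(p*·207.9483+(1−p*)·0.0000)/1.08=173.6678; Δ=(207.9483−0.0000)/(220.3500−120.9000)=2.0910; B=V−Δ·S=-234.0740
Check: Δ(0,0)·S0 + B(0,0) = 173.6678 = V0.

(0,0): Delta=2.0910 Bond=-234.0740
(1,0): Delta=0.0000 Bond=0.0000
(1,1): Delta=2.2157 Bond=-280.2782
V0=173.6678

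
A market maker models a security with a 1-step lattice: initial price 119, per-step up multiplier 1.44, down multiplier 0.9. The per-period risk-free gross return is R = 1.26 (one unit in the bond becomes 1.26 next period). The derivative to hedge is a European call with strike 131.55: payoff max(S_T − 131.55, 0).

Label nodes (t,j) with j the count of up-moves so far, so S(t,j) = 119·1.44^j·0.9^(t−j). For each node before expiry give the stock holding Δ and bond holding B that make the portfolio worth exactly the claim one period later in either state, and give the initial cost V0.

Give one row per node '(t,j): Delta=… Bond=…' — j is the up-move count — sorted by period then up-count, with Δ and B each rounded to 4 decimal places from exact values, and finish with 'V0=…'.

(0,0): Delta=0.6195 Bond=-52.6587
V0=21.0635

No-arbitrage ⇒ martingale measure with p* = (R−d)/(u−d) = 0.6667.
Terminal payoffs: V(1,0)=0.0000, V(1,1)=39.8100
(0,0): S=119.0000. Δ = (V_up−V_dn)/(S_up−S_dn) = (39.8100−0.0000)/(171.3600−107.1000) = 0.6195. V = [p*·39.8100 + (1−p*)·0.0000]/1.26 = 21.0635. B = V − Δ·S = -52.6587.
Check: Δ(0,0)·S0 + B(0,0) = 21.0635 = V0.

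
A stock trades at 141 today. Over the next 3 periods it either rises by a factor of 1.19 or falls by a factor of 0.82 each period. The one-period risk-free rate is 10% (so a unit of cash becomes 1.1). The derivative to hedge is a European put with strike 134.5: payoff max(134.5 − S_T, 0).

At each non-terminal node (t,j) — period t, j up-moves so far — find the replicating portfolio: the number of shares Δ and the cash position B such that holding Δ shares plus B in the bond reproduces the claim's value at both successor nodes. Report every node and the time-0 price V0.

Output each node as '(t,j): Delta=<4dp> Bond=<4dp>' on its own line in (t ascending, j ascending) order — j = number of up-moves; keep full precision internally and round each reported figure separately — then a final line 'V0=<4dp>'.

(0,0): Delta=-0.1593 Bond=25.2637
(1,0): Delta=-0.5299 Bond=70.6431
(1,1): Delta=-0.0772 Bond=14.0159
(2,0): Delta=-1.0000 Bond=122.2727
(2,1): Delta=-0.4258 Bond=63.3829
(2,2): Delta=0.0000 Bond=0.0000
V0=2.8015

No-arbitrage ⇒ martingale measure with p* = (R−d)/(u−d) = 0.7568.
Payoff layer (t=3): V(3,0)=56.7571, V(3,1)=21.6780, V(3,2)=0.0000, V(3,3)=0.0000
  t=2,j=0: stock 94.8084 → up 112.8220 (V=21.6780), down 77.7429 (V=56.7571). Price 27.4643; hedge Δ=-1.0000, bond B=122.2727.
  t=2,j=1: stock 137.5878 → up 163.7295 (V=0.0000), down 112.8220 (V=21.6780). Price 4.7937; hedge Δ=-0.4258, bond B=63.3829.
  t=2,j=2: stock 199.6701 → up 237.6074 (V=0.0000), down 163.7295 (V=0.0000). Price 0.0000; hedge Δ=0.0000, bond B=0.0000.
  t=1,j=0: stock 115.6200 → up 137.5878 (V=4.7937), down 94.8084 (V=27.4643). Price 9.3710; hedge Δ=-0.5299, bond B=70.6431.
  t=1,j=1: stock 167.7900 → up 199.6701 (V=0.0000), down 137.5878 (V=4.7937). Price 1.0600; hedge Δ=-0.0772, bond B=14.0159.
  t=0,j=0: stock 141.0000 → up 167.7900 (V=1.0600), down 115.6200 (V=9.3710). Price 2.8015; hedge Δ=-0.1593, bond B=25.2637.
Check: Δ(0,0)·S0 + B(0,0) = 2.8015 = V0.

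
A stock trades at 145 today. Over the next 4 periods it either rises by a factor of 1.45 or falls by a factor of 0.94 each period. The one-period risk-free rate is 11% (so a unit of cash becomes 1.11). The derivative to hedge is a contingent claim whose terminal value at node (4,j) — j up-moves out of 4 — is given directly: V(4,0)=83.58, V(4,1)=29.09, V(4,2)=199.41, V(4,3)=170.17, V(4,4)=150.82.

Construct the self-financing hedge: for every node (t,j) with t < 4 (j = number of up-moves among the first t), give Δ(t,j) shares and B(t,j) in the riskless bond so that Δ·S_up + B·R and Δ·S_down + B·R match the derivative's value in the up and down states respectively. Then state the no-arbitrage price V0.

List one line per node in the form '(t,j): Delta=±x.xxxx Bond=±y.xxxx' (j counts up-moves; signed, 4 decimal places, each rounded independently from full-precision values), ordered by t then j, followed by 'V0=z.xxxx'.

(0,0): Delta=0.5175 Bond=-5.3734
(1,0): Delta=0.5631 Bond=-12.1848
(1,1): Delta=0.4583 Bond=6.4764
(2,0): Delta=0.2819 Bond=22.5068
(2,1): Delta=0.9278 Bond=-85.5891
(2,2): Delta=-0.1503 Bond=192.7445
(3,0): Delta=-0.8871 Bond=165.7771
(3,1): Delta=1.7976 Bond=-256.6064
(3,2): Delta=-0.2001 Bond=228.2012
(3,3): Delta=-0.0858 Bond=185.4367
V0=69.6643

Risk-neutral probability p* = (R−d)/(u−d) = (1.11−0.94)/(1.45−0.94) = 0.3333.
Terminal values V(4,·): V(4,0)=83.5800, V(4,1)=29.0900, V(4,2)=199.4100, V(4,3)=170.1700, V(4,4)=150.8200
Node (3,0) S=120.4347: V=(p*·29.0900+(1−p*)·83.5800)/1.11=58.9339; Δ=(29.0900−83.5800)/(174.6303−113.2086)=-0.8871; B=V−Δ·S=165.7771
Node (3,1) S=185.7769: V=(p*·199.4100+(1−p*)·29.0900)/1.11=77.3544; Δ=(199.4100−29.0900)/(269.3765−174.6303)=1.7976; B=V−Δ·S=-256.6064
Node (3,2) S=286.5707: V=(p*·170.1700+(1−p*)·199.4100)/1.11=170.8679; Δ=(170.1700−199.4100)/(415.5276−269.3765)=-0.2001; B=V−Δ·S=228.2012
Node (3,3) S=442.0506: V=(p*·150.8200+(1−p*)·170.1700)/1.11=147.4955; Δ=(150.8200−170.1700)/(640.9734−415.5276)=-0.0858; B=V−Δ·S=185.4367
Node (2,0) S=128.1220: V=(p*·77.3544+(1−p*)·58.9339)/1.11=58.6253; Δ=(77.3544−58.9339)/(185.7769−120.4347)=0.2819; B=V−Δ·S=22.5068
Node (2,1) S=197.6350: V=(p*·170.8679+(1−p*)·77.3544)/1.11=97.7707; Δ=(170.8679−77.3544)/(286.5707−185.7769)=0.9278; B=V−Δ·S=-85.5891
Node (2,2) S=304.8625: V=(p*·147.4955+(1−p*)·170.8679)/1.11=146.9163; Δ=(147.4955−170.8679)/(442.0506−286.5707)=-0.1503; B=V−Δ·S=192.7445
Node (1,0) S=136.3000: V=(p*·97.7707+(1−p*)·58.6253)/1.11=64.5710; Δ=(97.7707−58.6253)/(197.6350−128.1220)=0.5631; B=V−Δ·S=-12.1848
Node (1,1) S=210.2500: V=(p*·146.9163+(1−p*)·97.7707)/1.11=102.8402; Δ=(146.9163−97.7707)/(304.8625−197.6350)=0.4583; B=V−Δ·S=6.4764
Node (0,0) S=145.0000: V=(p*·102.8402+(1−p*)·64.5710)/1.11=69.6643; Δ=(102.8402−64.5710)/(210.2500−136.3000)=0.5175; B=V−Δ·S=-5.3734
Root portfolio cost Δ·145+B reproduces V0=69.6643.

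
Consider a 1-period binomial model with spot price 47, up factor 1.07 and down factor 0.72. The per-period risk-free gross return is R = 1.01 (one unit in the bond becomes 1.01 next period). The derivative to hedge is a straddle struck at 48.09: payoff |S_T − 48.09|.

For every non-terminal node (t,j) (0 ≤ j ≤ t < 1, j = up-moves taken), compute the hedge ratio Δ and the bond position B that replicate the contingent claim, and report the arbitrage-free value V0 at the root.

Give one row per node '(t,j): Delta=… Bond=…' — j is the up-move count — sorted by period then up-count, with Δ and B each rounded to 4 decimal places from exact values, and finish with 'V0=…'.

Since d<R<u, set p* = (R−d)/(u−d) = 0.8286; price each node as the discounted p*-expectation of its children.
At expiry t=1: V(1,0)=14.2500, V(1,1)=2.2000
(0,0): S=47.0000. Δ = (V_up−V_dn)/(S_up−S_dn) = (2.2000−14.2500)/(50.2900−33.8400) = -0.7325. V = [p*·2.2000 + (1−p*)·14.2500]/1.01 = 4.2235. B = V − Δ·S = 38.6521.
Check: Δ(0,0)·S0 + B(0,0) = 4.2235 = V0.

(0,0): Delta=-0.7325 Bond=38.6521
V0=4.2235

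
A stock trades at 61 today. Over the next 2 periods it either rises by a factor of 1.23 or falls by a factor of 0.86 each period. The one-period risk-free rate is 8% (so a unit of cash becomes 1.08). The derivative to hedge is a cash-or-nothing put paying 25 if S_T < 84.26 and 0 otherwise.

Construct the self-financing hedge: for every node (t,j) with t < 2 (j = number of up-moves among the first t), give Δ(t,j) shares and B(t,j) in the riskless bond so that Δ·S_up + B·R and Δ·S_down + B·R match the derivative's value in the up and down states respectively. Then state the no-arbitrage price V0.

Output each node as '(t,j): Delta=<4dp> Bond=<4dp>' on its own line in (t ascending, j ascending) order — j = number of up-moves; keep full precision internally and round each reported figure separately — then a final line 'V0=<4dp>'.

(0,0): Delta=-0.6098 Bond=51.0552
(1,0): Delta=0.0000 Bond=23.1481
(1,1): Delta=-0.9005 Bond=76.9520
V0=13.8558

No-arbitrage ⇒ martingale measure with p* = (R−d)/(u−d) = 0.5946.
Terminal values V(2,·): V(2,0)=25.0000, V(2,1)=25.0000, V(2,2)=0.0000
  t=1,j=0: stock 52.4600 → up 64.5258 (V=25.0000), down 45.1156 (V=25.0000). Price 23.1481; hedge Δ=0.0000, bond B=23.1481.
  t=1,j=1: stock 75.0300 → up 92.2869 (V=0.0000), down 64.5258 (V=25.0000). Price 9.3844; hedge Δ=-0.9005, bond B=76.9520.
  t=0,j=0: stock 61.0000 → up 75.0300 (V=9.3844), down 52.4600 (V=23.1481). Price 13.8558; hedge Δ=-0.6098, bond B=51.0552.
Check: Δ(0,0)·S0 + B(0,0) = 13.8558 = V0.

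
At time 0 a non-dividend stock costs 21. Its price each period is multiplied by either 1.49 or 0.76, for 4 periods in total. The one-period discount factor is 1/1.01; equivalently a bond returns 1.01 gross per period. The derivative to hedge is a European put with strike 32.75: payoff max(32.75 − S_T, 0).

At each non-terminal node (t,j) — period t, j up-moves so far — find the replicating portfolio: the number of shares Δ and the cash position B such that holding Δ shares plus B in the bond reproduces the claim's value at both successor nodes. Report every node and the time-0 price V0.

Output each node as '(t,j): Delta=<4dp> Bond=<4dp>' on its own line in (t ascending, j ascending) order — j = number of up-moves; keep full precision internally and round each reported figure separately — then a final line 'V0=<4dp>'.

Risk-neutral probability p* = (R−d)/(u−d) = (1.01−0.76)/(1.49−0.76) = 0.3425.
Terminal values V(4,·): V(4,0)=25.7439, V(4,1)=19.0144, V(4,2)=5.8211, V(4,3)=0.0000, V(4,4)=0.0000
  t=3,j=0: stock 9.2185 → up 13.7356 (V=19.0144), down 7.0061 (V=25.7439). Price 23.2072; hedge Δ=-1.0000, bond B=32.4257.
  t=3,j=1: stock 18.0731 → up 26.9289 (V=5.8211), down 13.7356 (V=19.0144). Price 14.3526; hedge Δ=-1.0000, bond B=32.4257.
  t=3,j=2: stock 35.4328 → up 52.7949 (V=0.0000), down 26.9289 (V=5.8211). Price 3.7897; hedge Δ=-0.2250, bond B=11.7637.
  t=3,j=3: stock 69.4669 → up 103.5057 (V=0.0000), down 52.7949 (V=0.0000). Price 0.0000; hedge Δ=0.0000, bond B=0.0000.
  t=2,j=0: stock 12.1296 → up 18.0731 (V=14.3526), down 9.2185 (V=23.2072). Price 19.9751; hedge Δ=-1.0000, bond B=32.1047.
  t=2,j=1: stock 23.7804 → up 35.4328 (V=3.7897), down 18.0731 (V=14.3526). Price 10.6289; hedge Δ=-0.6085, bond B=25.0987.
  t=2,j=2: stock 46.6221 → up 69.4669 (V=0.0000), down 35.4328 (V=3.7897). Price 2.4672; hedge Δ=-0.1113, bond B=7.6585.
  t=1,j=0: stock 15.9600 → up 23.7804 (V=10.6289), down 12.1296 (V=19.9751). Price 16.6083; hedge Δ=-0.8022, bond B=29.4113.
  t=1,j=1: stock 31.2900 → up 46.6221 (V=2.4672), down 23.7804 (V=10.6289). Price 7.7562; hedge Δ=-0.3573, bond B=18.9367.
  t=0,j=0: stock 21.0000 → up 31.2900 (V=7.7562), down 15.9600 (V=16.6083). Price 13.4423; hedge Δ=-0.5774, bond B=25.5684.
Each (Δ,B) replicates both successor values, so the strategy is self-financing and V0 is arbitrage-free.

(0,0): Delta=-0.5774 Bond=25.5684
(1,0): Delta=-0.8022 Bond=29.4113
(1,1): Delta=-0.3573 Bond=18.9367
(2,0): Delta=-1.0000 Bond=32.1047
(2,1): Delta=-0.6085 Bond=25.0987
(2,2): Delta=-0.1113 Bond=7.6585
(3,0): Delta=-1.0000 Bond=32.4257
(3,1): Delta=-1.0000 Bond=32.4257
(3,2): Delta=-0.2250 Bond=11.7637
(3,3): Delta=0.0000 Bond=0.0000
V0=13.4423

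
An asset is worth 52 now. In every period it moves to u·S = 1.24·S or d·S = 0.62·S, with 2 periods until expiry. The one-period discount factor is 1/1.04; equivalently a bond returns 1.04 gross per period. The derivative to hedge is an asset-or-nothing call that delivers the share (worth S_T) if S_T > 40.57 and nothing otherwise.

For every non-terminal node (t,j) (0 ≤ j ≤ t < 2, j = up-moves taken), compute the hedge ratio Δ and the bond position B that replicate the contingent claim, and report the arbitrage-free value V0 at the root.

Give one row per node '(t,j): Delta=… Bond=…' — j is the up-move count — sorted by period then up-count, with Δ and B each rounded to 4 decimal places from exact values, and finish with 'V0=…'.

Since d<R<u, set p* = (R−d)/(u−d) = 0.6774; price each node as the discounted p*-expectation of its children.
At expiry t=2: V(2,0)=0.0000, V(2,1)=0.0000, V(2,2)=79.9552
(1,0): S=32.2400. Δ = (V_up−V_dn)/(S_up−S_dn) = (0.0000−0.0000)/(39.9776−19.9888) = 0.0000. V = [p*·0.0000 + (1−p*)·0.0000]/1.04 = 0.0000. B = V − Δ·S = 0.0000.
(1,1): S=64.4800. Δ = (V_up−V_dn)/(S_up−S_dn) = (79.9552−0.0000)/(79.9552−39.9776) = 2.0000. V = [p*·79.9552 + (1−p*)·0.0000]/1.04 = 52.0800. B = V − Δ·S = -76.8800.
(0,0): S=52.0000. Δ = (V_up−V_dn)/(S_up−S_dn) = (52.0800−0.0000)/(64.4800−32.2400) = 1.6154. V = [p*·52.0800 + (1−p*)·0.0000]/1.04 = 33.9231. B = V − Δ·S = -50.0769.
Check: Δ(0,0)·S0 + B(0,0) = 33.9231 = V0.

(0,0): Delta=1.6154 Bond=-50.0769
(1,0): Delta=0.0000 Bond=0.0000
(1,1): Delta=2.0000 Bond=-76.8800
V0=33.9231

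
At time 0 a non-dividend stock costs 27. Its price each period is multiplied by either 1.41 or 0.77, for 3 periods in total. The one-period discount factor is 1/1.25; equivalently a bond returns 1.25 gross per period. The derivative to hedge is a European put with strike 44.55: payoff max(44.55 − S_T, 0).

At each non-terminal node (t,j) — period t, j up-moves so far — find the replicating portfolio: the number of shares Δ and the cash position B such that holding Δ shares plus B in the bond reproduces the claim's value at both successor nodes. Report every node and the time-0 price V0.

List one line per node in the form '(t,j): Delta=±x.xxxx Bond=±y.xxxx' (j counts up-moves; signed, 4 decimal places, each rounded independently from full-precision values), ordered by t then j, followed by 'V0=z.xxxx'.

No-arbitrage ⇒ martingale measure with p* = (R−d)/(u−d) = 0.7500.
At expiry t=3: V(3,0)=32.2236, V(3,1)=21.9783, V(3,2)=3.2174, V(3,3)=0.0000
(2,0): S=16.0083. Δ = (V_up−V_dn)/(S_up−S_dn) = (21.9783−32.2236)/(22.5717−12.3264) = -1.0000. V = [p*·21.9783 + (1−p*)·32.2236]/1.25 = 19.6317. B = V − Δ·S = 35.6400.
(2,1): S=29.3139. Δ = (V_up−V_dn)/(S_up−S_dn) = (3.2174−21.9783)/(41.3326−22.5717) = -1.0000. V = [p*·3.2174 + (1−p*)·21.9783]/1.25 = 6.3261. B = V − Δ·S = 35.6400.
(2,2): S=53.6787. Δ = (V_up−V_dn)/(S_up−S_dn) = (0.0000−3.2174)/(75.6870−41.3326) = -0.0937. V = [p*·0.0000 + (1−p*)·3.2174]/1.25 = 0.6435. B = V − Δ·S = 5.6707.
(1,0): S=20.7900. Δ = (V_up−V_dn)/(S_up−S_dn) = (6.3261−19.6317)/(29.3139−16.0083) = -1.0000. V = [p*·6.3261 + (1−p*)·19.6317]/1.25 = 7.7220. B = V − Δ·S = 28.5120.
(1,1): S=38.0700. Δ = (V_up−V_dn)/(S_up−S_dn) = (0.6435−6.3261)/(53.6787−29.3139) = -0.2332. V = [p*·0.6435 + (1−p*)·6.3261]/1.25 = 1.6513. B = V − Δ·S = 10.5304.
(0,0): S=27.0000. Δ = (V_up−V_dn)/(S_up−S_dn) = (1.6513−7.7220)/(38.0700−20.7900) = -0.3513. V = [p*·1.6513 + (1−p*)·7.7220]/1.25 = 2.5352. B = V − Δ·S = 12.0206.
Self-financing check: at every node Δ·S+B equals the discounted successor values.

(0,0): Delta=-0.3513 Bond=12.0206
(1,0): Delta=-1.0000 Bond=28.5120
(1,1): Delta=-0.2332 Bond=10.5304
(2,0): Delta=-1.0000 Bond=35.6400
(2,1): Delta=-1.0000 Bond=35.6400
(2,2): Delta=-0.0937 Bond=5.6707
V0=2.5352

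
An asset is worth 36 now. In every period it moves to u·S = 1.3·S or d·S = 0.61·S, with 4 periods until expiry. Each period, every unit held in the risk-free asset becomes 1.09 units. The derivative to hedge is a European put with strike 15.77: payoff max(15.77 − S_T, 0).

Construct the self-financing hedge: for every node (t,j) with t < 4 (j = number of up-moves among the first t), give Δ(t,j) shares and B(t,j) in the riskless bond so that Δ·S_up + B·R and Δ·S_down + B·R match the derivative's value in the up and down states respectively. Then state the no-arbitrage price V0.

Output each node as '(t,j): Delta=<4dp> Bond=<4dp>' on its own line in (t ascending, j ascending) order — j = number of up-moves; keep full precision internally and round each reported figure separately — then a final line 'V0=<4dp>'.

The replicating-portfolio and risk-neutral prices coincide; use p* = (1.09−0.61)/(1.3−0.61) = 0.6957 for the latter.
Payoff layer (t=4): V(4,0)=10.7855, V(4,1)=5.1473, V(4,2)=0.0000, V(4,3)=0.0000, V(4,4)=0.0000
Node (3,0) S=8.1713: V=(p*·5.1473+(1−p*)·10.7855)/1.09=6.2966; Δ=(5.1473−10.7855)/(10.6227−4.9845)=-1.0000; B=V−Δ·S=14.4679
Node (3,1) S=17.4143: V=(p*·0.0000+(1−p*)·5.1473)/1.09=1.4372; Δ=(0.0000−5.1473)/(22.6386−10.6227)=-0.4284; B=V−Δ·S=8.8971
Node (3,2) S=37.1124: V=(p*·0.0000+(1−p*)·0.0000)/1.09=0.0000; Δ=(0.0000−0.0000)/(48.2461−22.6386)=0.0000; B=V−Δ·S=0.0000
Node (3,3) S=79.0920: V=(p*·0.0000+(1−p*)·0.0000)/1.09=0.0000; Δ=(0.0000−0.0000)/(102.8196−48.2461)=0.0000; B=V−Δ·S=0.0000
Node (2,0) S=13.3956: V=(p*·1.4372+(1−p*)·6.2966)/1.09=2.6754; Δ=(1.4372−6.2966)/(17.4143−8.1713)=-0.5257; B=V−Δ·S=9.7179
Node (2,1) S=28.5480: V=(p*·0.0000+(1−p*)·1.4372)/1.09=0.4013; Δ=(0.0000−1.4372)/(37.1124−17.4143)=-0.0730; B=V−Δ·S=2.4842
Node (2,2) S=60.8400: V=(p*·0.0000+(1−p*)·0.0000)/1.09=0.0000; Δ=(0.0000−0.0000)/(79.0920−37.1124)=0.0000; B=V−Δ·S=0.0000
Node (1,0) S=21.9600: V=(p*·0.4013+(1−p*)·2.6754)/1.09=1.0031; Δ=(0.4013−2.6754)/(28.5480−13.3956)=-0.1501; B=V−Δ·S=4.2989
Node (1,1) S=46.8000: V=(p*·0.0000+(1−p*)·0.4013)/1.09=0.1120; Δ=(0.0000−0.4013)/(60.8400−28.5480)=-0.0124; B=V−Δ·S=0.6936
Node (0,0) S=36.0000: V=(p*·0.1120+(1−p*)·1.0031)/1.09=0.3516; Δ=(0.1120−1.0031)/(46.8000−21.9600)=-0.0359; B=V−Δ·S=1.6430
The time-0 hedge costs 0.3516, which is the no-arbitrage price.

(0,0): Delta=-0.0359 Bond=1.6430
(1,0): Delta=-0.1501 Bond=4.2989
(1,1): Delta=-0.0124 Bond=0.6936
(2,0): Delta=-0.5257 Bond=9.7179
(2,1): Delta=-0.0730 Bond=2.4842
(2,2): Delta=0.0000 Bond=0.0000
(3,0): Delta=-1.0000 Bond=14.4679
(3,1): Delta=-0.4284 Bond=8.8971
(3,2): Delta=0.0000 Bond=0.0000
(3,3): Delta=0.0000 Bond=0.0000
V0=0.3516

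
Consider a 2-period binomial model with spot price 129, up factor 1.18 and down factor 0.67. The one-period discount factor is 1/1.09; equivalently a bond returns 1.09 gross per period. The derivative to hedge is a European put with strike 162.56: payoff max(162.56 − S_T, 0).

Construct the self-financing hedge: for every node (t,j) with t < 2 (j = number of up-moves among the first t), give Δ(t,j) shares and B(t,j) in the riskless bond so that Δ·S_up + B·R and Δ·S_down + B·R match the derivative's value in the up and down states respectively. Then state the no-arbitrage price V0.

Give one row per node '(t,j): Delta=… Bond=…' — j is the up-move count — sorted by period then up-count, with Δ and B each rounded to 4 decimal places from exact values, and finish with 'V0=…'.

(0,0): Delta=-0.8041 Bond=121.2889
(1,0): Delta=-1.0000 Bond=149.1376
(1,1): Delta=-0.7803 Bond=128.5765
V0=17.5616

Since d<R<u, set p* = (R−d)/(u−d) = 0.8235; price each node as the discounted p*-expectation of its children.
Terminal values V(2,·): V(2,0)=104.6519, V(2,1)=60.5726, V(2,2)=0.0000
(1,0): S=86.4300. Δ = (V_up−V_dn)/(S_up−S_dn) = (60.5726−104.6519)/(101.9874−57.9081) = -1.0000. V = [p*·60.5726 + (1−p*)·104.6519]/1.09 = 62.7076. B = V − Δ·S = 149.1376.
(1,1): S=152.2200. Δ = (V_up−V_dn)/(S_up−S_dn) = (0.0000−60.5726)/(179.6196−101.9874) = -0.7803. V = [p*·0.0000 + (1−p*)·60.5726]/1.09 = 9.8067. B = V − Δ·S = 128.5765.
(0,0): S=129.0000. Δ = (V_up−V_dn)/(S_up−S_dn) = (9.8067−62.7076)/(152.2200−86.4300) = -0.8041. V = [p*·9.8067 + (1−p*)·62.7076]/1.09 = 17.5616. B = V − Δ·S = 121.2889.
Root portfolio cost Δ·129+B reproduces V0=17.5616.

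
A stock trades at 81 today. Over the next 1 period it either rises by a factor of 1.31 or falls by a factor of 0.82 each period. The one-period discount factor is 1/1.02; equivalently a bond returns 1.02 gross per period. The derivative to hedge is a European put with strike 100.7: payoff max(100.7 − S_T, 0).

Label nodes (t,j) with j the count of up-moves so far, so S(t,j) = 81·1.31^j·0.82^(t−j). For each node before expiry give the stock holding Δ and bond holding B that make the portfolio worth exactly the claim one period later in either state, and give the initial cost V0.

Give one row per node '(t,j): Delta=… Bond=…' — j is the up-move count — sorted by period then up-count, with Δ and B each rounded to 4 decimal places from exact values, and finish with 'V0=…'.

Under the risk-neutral measure, an up-move has probability p* = (R−d)/(u−d) = 0.4082 and values discount at R = 1.02.
Payoff layer (t=1): V(1,0)=34.2800, V(1,1)=0.0000
(0,0): S=81.0000. Δ = (V_up−V_dn)/(S_up−S_dn) = (0.0000−34.2800)/(106.1100−66.4200) = -0.8637. V = [p*·0.0000 + (1−p*)·34.2800]/1.02 = 19.8904. B = V − Δ·S = 89.8495.
Check: Δ(0,0)·S0 + B(0,0) = 19.8904 = V0.

(0,0): Delta=-0.8637 Bond=89.8495
V0=19.8904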